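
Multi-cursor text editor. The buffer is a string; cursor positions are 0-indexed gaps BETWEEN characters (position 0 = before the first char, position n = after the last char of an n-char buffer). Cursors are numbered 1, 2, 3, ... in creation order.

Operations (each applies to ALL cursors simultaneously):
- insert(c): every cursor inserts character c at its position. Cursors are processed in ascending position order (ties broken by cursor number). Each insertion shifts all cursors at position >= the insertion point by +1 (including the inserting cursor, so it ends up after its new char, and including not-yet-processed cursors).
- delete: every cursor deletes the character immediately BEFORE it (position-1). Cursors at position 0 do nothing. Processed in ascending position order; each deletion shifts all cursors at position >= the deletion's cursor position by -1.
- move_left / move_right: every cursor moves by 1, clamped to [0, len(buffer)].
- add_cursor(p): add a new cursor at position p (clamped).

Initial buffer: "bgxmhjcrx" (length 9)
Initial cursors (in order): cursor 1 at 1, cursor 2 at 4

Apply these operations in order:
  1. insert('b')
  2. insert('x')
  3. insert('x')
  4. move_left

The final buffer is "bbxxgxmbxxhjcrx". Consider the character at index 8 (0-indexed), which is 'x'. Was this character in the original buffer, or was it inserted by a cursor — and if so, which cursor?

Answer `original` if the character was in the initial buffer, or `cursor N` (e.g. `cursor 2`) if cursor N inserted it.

After op 1 (insert('b')): buffer="bbgxmbhjcrx" (len 11), cursors c1@2 c2@6, authorship .1...2.....
After op 2 (insert('x')): buffer="bbxgxmbxhjcrx" (len 13), cursors c1@3 c2@8, authorship .11...22.....
After op 3 (insert('x')): buffer="bbxxgxmbxxhjcrx" (len 15), cursors c1@4 c2@10, authorship .111...222.....
After op 4 (move_left): buffer="bbxxgxmbxxhjcrx" (len 15), cursors c1@3 c2@9, authorship .111...222.....
Authorship (.=original, N=cursor N): . 1 1 1 . . . 2 2 2 . . . . .
Index 8: author = 2

Answer: cursor 2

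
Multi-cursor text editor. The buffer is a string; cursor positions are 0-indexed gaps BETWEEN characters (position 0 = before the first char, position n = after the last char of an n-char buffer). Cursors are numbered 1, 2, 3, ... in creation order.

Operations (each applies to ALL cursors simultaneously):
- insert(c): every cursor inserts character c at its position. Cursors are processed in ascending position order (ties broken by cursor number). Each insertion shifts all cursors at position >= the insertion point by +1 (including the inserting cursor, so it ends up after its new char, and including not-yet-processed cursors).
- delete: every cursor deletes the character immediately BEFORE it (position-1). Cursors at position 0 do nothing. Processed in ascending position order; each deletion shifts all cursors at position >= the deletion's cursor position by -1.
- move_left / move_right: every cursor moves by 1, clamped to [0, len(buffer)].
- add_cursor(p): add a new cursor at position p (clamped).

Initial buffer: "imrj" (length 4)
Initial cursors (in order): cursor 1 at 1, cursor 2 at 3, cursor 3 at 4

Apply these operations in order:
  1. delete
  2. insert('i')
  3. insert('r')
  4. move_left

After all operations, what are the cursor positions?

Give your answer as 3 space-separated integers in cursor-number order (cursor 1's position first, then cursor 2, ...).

After op 1 (delete): buffer="m" (len 1), cursors c1@0 c2@1 c3@1, authorship .
After op 2 (insert('i')): buffer="imii" (len 4), cursors c1@1 c2@4 c3@4, authorship 1.23
After op 3 (insert('r')): buffer="irmiirr" (len 7), cursors c1@2 c2@7 c3@7, authorship 11.2323
After op 4 (move_left): buffer="irmiirr" (len 7), cursors c1@1 c2@6 c3@6, authorship 11.2323

Answer: 1 6 6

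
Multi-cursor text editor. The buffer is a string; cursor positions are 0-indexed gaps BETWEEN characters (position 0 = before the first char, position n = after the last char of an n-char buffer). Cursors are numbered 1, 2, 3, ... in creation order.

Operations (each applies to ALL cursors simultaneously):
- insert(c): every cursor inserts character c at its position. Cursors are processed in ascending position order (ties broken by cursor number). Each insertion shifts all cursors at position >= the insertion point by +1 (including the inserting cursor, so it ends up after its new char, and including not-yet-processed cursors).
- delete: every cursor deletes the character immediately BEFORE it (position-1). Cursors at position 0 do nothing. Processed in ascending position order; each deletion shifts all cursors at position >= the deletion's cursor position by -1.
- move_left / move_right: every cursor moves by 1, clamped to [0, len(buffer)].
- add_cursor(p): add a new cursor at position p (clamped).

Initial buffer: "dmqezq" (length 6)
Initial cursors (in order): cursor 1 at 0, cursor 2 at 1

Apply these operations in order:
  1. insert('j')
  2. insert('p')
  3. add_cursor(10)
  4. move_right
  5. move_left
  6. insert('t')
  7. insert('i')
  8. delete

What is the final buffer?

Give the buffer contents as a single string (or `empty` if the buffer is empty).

Answer: jptdjptmqeztq

Derivation:
After op 1 (insert('j')): buffer="jdjmqezq" (len 8), cursors c1@1 c2@3, authorship 1.2.....
After op 2 (insert('p')): buffer="jpdjpmqezq" (len 10), cursors c1@2 c2@5, authorship 11.22.....
After op 3 (add_cursor(10)): buffer="jpdjpmqezq" (len 10), cursors c1@2 c2@5 c3@10, authorship 11.22.....
After op 4 (move_right): buffer="jpdjpmqezq" (len 10), cursors c1@3 c2@6 c3@10, authorship 11.22.....
After op 5 (move_left): buffer="jpdjpmqezq" (len 10), cursors c1@2 c2@5 c3@9, authorship 11.22.....
After op 6 (insert('t')): buffer="jptdjptmqeztq" (len 13), cursors c1@3 c2@7 c3@12, authorship 111.222....3.
After op 7 (insert('i')): buffer="jptidjptimqeztiq" (len 16), cursors c1@4 c2@9 c3@15, authorship 1111.2222....33.
After op 8 (delete): buffer="jptdjptmqeztq" (len 13), cursors c1@3 c2@7 c3@12, authorship 111.222....3.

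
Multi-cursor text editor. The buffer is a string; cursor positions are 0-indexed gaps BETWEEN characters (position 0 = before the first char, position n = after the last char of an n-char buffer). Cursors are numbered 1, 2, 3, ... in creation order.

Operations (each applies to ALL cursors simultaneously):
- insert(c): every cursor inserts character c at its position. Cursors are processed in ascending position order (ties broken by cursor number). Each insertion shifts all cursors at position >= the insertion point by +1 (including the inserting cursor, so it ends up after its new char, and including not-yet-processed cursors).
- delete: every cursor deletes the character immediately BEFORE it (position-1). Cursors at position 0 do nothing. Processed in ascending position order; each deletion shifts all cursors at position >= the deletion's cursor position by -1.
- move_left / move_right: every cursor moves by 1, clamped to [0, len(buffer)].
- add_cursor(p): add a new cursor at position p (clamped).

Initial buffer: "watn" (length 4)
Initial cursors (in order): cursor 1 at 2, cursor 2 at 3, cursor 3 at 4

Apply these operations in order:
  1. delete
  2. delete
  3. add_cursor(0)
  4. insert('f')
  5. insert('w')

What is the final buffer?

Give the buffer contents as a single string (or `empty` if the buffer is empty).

Answer: ffffwwww

Derivation:
After op 1 (delete): buffer="w" (len 1), cursors c1@1 c2@1 c3@1, authorship .
After op 2 (delete): buffer="" (len 0), cursors c1@0 c2@0 c3@0, authorship 
After op 3 (add_cursor(0)): buffer="" (len 0), cursors c1@0 c2@0 c3@0 c4@0, authorship 
After op 4 (insert('f')): buffer="ffff" (len 4), cursors c1@4 c2@4 c3@4 c4@4, authorship 1234
After op 5 (insert('w')): buffer="ffffwwww" (len 8), cursors c1@8 c2@8 c3@8 c4@8, authorship 12341234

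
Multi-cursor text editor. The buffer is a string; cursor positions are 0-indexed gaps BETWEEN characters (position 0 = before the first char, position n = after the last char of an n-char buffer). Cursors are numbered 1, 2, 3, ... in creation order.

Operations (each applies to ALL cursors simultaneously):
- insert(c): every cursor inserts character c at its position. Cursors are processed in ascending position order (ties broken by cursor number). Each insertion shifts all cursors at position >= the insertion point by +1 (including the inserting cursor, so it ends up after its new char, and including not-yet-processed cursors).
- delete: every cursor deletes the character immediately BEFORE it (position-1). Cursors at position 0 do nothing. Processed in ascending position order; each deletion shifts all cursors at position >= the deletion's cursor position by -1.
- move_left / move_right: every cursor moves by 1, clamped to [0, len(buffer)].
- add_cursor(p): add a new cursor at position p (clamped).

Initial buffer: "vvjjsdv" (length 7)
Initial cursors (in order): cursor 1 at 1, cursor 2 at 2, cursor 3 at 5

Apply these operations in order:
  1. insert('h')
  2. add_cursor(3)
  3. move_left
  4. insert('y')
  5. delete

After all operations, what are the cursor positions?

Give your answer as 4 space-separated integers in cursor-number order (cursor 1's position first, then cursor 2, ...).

After op 1 (insert('h')): buffer="vhvhjjshdv" (len 10), cursors c1@2 c2@4 c3@8, authorship .1.2...3..
After op 2 (add_cursor(3)): buffer="vhvhjjshdv" (len 10), cursors c1@2 c4@3 c2@4 c3@8, authorship .1.2...3..
After op 3 (move_left): buffer="vhvhjjshdv" (len 10), cursors c1@1 c4@2 c2@3 c3@7, authorship .1.2...3..
After op 4 (insert('y')): buffer="vyhyvyhjjsyhdv" (len 14), cursors c1@2 c4@4 c2@6 c3@11, authorship .114.22...33..
After op 5 (delete): buffer="vhvhjjshdv" (len 10), cursors c1@1 c4@2 c2@3 c3@7, authorship .1.2...3..

Answer: 1 3 7 2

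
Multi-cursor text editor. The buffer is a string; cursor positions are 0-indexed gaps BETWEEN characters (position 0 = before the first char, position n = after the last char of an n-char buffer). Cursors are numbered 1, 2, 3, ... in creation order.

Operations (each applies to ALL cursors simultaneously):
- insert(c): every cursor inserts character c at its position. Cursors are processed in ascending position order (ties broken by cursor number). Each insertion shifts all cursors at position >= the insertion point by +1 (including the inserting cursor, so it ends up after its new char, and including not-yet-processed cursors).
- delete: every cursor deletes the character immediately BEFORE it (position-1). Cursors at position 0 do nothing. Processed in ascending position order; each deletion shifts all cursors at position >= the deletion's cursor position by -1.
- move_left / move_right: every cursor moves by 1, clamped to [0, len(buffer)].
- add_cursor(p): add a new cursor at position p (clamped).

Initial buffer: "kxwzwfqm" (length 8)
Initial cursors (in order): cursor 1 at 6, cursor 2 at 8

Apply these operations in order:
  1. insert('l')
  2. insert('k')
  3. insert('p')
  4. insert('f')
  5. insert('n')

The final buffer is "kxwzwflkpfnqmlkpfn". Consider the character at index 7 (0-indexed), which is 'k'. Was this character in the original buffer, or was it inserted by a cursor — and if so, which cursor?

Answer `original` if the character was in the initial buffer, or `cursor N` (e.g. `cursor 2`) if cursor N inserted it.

Answer: cursor 1

Derivation:
After op 1 (insert('l')): buffer="kxwzwflqml" (len 10), cursors c1@7 c2@10, authorship ......1..2
After op 2 (insert('k')): buffer="kxwzwflkqmlk" (len 12), cursors c1@8 c2@12, authorship ......11..22
After op 3 (insert('p')): buffer="kxwzwflkpqmlkp" (len 14), cursors c1@9 c2@14, authorship ......111..222
After op 4 (insert('f')): buffer="kxwzwflkpfqmlkpf" (len 16), cursors c1@10 c2@16, authorship ......1111..2222
After op 5 (insert('n')): buffer="kxwzwflkpfnqmlkpfn" (len 18), cursors c1@11 c2@18, authorship ......11111..22222
Authorship (.=original, N=cursor N): . . . . . . 1 1 1 1 1 . . 2 2 2 2 2
Index 7: author = 1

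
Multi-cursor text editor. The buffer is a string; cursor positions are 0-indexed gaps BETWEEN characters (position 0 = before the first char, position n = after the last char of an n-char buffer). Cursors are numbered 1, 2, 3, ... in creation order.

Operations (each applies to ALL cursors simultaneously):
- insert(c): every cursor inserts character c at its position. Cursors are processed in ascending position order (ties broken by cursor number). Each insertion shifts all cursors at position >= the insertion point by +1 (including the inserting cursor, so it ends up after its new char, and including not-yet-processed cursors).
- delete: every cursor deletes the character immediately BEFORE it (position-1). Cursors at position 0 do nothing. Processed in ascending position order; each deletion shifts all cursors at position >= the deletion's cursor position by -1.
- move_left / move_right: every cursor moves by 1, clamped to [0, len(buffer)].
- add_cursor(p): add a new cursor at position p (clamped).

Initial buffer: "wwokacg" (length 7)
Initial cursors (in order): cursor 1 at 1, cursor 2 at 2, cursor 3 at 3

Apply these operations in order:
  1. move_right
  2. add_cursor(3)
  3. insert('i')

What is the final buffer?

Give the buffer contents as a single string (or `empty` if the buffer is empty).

After op 1 (move_right): buffer="wwokacg" (len 7), cursors c1@2 c2@3 c3@4, authorship .......
After op 2 (add_cursor(3)): buffer="wwokacg" (len 7), cursors c1@2 c2@3 c4@3 c3@4, authorship .......
After op 3 (insert('i')): buffer="wwioiikiacg" (len 11), cursors c1@3 c2@6 c4@6 c3@8, authorship ..1.24.3...

Answer: wwioiikiacg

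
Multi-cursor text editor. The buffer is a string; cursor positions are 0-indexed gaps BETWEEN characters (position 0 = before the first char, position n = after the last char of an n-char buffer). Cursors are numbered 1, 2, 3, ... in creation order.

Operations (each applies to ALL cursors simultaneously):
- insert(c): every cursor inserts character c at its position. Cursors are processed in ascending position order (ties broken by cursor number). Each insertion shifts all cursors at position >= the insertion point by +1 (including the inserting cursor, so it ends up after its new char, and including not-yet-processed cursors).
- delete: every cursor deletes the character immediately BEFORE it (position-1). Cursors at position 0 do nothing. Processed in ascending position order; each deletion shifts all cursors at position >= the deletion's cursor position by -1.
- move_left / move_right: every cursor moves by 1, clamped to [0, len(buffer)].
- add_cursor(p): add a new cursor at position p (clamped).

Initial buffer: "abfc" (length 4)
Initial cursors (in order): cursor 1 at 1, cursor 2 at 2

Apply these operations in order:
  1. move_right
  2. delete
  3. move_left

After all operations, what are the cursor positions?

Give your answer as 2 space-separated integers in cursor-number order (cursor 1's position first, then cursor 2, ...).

After op 1 (move_right): buffer="abfc" (len 4), cursors c1@2 c2@3, authorship ....
After op 2 (delete): buffer="ac" (len 2), cursors c1@1 c2@1, authorship ..
After op 3 (move_left): buffer="ac" (len 2), cursors c1@0 c2@0, authorship ..

Answer: 0 0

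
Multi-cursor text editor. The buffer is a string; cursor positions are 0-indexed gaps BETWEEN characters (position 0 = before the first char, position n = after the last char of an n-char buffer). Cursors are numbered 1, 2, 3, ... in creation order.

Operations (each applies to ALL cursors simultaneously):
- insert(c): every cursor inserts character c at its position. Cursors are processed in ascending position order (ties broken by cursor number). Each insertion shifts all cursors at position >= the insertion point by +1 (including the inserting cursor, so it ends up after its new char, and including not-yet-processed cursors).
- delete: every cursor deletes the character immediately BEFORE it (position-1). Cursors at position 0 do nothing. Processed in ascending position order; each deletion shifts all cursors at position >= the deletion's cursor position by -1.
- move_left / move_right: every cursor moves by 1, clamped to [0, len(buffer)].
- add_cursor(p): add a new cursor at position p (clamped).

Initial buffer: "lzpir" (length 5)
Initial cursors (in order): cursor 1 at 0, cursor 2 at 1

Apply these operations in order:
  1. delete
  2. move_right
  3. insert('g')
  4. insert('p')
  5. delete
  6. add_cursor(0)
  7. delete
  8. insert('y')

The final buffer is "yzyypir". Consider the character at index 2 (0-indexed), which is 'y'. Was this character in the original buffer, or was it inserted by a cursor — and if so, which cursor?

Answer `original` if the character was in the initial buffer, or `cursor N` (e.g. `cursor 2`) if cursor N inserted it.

After op 1 (delete): buffer="zpir" (len 4), cursors c1@0 c2@0, authorship ....
After op 2 (move_right): buffer="zpir" (len 4), cursors c1@1 c2@1, authorship ....
After op 3 (insert('g')): buffer="zggpir" (len 6), cursors c1@3 c2@3, authorship .12...
After op 4 (insert('p')): buffer="zggpppir" (len 8), cursors c1@5 c2@5, authorship .1212...
After op 5 (delete): buffer="zggpir" (len 6), cursors c1@3 c2@3, authorship .12...
After op 6 (add_cursor(0)): buffer="zggpir" (len 6), cursors c3@0 c1@3 c2@3, authorship .12...
After op 7 (delete): buffer="zpir" (len 4), cursors c3@0 c1@1 c2@1, authorship ....
After op 8 (insert('y')): buffer="yzyypir" (len 7), cursors c3@1 c1@4 c2@4, authorship 3.12...
Authorship (.=original, N=cursor N): 3 . 1 2 . . .
Index 2: author = 1

Answer: cursor 1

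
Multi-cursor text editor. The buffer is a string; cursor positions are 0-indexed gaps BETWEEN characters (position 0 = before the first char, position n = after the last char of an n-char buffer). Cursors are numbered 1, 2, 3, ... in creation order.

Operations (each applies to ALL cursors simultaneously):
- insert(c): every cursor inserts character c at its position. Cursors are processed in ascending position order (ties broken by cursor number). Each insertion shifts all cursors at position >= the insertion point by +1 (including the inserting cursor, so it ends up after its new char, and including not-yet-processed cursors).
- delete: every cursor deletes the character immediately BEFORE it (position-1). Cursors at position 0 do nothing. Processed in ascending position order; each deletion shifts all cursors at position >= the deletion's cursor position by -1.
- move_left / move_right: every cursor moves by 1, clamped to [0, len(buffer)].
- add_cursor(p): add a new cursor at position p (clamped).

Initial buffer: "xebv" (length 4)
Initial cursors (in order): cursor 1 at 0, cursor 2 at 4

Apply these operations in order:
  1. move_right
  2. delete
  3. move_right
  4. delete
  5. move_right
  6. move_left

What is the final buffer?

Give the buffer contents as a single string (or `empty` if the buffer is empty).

Answer: empty

Derivation:
After op 1 (move_right): buffer="xebv" (len 4), cursors c1@1 c2@4, authorship ....
After op 2 (delete): buffer="eb" (len 2), cursors c1@0 c2@2, authorship ..
After op 3 (move_right): buffer="eb" (len 2), cursors c1@1 c2@2, authorship ..
After op 4 (delete): buffer="" (len 0), cursors c1@0 c2@0, authorship 
After op 5 (move_right): buffer="" (len 0), cursors c1@0 c2@0, authorship 
After op 6 (move_left): buffer="" (len 0), cursors c1@0 c2@0, authorship 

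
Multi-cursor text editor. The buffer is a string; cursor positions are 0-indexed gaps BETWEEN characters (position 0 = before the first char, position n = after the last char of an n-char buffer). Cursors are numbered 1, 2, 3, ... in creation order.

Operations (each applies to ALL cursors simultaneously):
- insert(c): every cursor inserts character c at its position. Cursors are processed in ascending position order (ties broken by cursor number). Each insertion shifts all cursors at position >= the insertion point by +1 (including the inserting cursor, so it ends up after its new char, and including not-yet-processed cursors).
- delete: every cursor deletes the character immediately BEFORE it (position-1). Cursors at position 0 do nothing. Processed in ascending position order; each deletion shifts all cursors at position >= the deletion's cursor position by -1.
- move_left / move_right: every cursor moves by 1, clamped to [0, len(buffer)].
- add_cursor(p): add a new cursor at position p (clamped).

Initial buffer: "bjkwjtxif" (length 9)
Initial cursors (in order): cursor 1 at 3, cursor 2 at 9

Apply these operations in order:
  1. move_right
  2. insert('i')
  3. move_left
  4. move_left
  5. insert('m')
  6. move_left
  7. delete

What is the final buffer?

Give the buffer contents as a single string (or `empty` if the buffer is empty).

Answer: bjmwijtxmfi

Derivation:
After op 1 (move_right): buffer="bjkwjtxif" (len 9), cursors c1@4 c2@9, authorship .........
After op 2 (insert('i')): buffer="bjkwijtxifi" (len 11), cursors c1@5 c2@11, authorship ....1.....2
After op 3 (move_left): buffer="bjkwijtxifi" (len 11), cursors c1@4 c2@10, authorship ....1.....2
After op 4 (move_left): buffer="bjkwijtxifi" (len 11), cursors c1@3 c2@9, authorship ....1.....2
After op 5 (insert('m')): buffer="bjkmwijtximfi" (len 13), cursors c1@4 c2@11, authorship ...1.1....2.2
After op 6 (move_left): buffer="bjkmwijtximfi" (len 13), cursors c1@3 c2@10, authorship ...1.1....2.2
After op 7 (delete): buffer="bjmwijtxmfi" (len 11), cursors c1@2 c2@8, authorship ..1.1...2.2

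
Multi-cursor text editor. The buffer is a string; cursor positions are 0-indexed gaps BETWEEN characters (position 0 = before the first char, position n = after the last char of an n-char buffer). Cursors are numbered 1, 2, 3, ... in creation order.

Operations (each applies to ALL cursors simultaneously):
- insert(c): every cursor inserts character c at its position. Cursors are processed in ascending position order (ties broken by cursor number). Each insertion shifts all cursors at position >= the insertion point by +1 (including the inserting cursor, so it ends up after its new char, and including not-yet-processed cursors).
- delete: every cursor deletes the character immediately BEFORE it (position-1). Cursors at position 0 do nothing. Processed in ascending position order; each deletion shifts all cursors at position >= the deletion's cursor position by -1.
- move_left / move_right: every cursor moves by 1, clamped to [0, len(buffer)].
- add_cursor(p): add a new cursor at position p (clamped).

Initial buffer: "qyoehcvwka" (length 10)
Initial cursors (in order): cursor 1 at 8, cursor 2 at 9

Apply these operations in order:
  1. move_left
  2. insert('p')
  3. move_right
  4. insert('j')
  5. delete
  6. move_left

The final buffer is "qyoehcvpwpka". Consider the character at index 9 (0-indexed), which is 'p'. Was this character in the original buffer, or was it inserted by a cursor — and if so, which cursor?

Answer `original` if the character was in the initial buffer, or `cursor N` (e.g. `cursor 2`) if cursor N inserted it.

Answer: cursor 2

Derivation:
After op 1 (move_left): buffer="qyoehcvwka" (len 10), cursors c1@7 c2@8, authorship ..........
After op 2 (insert('p')): buffer="qyoehcvpwpka" (len 12), cursors c1@8 c2@10, authorship .......1.2..
After op 3 (move_right): buffer="qyoehcvpwpka" (len 12), cursors c1@9 c2@11, authorship .......1.2..
After op 4 (insert('j')): buffer="qyoehcvpwjpkja" (len 14), cursors c1@10 c2@13, authorship .......1.12.2.
After op 5 (delete): buffer="qyoehcvpwpka" (len 12), cursors c1@9 c2@11, authorship .......1.2..
After op 6 (move_left): buffer="qyoehcvpwpka" (len 12), cursors c1@8 c2@10, authorship .......1.2..
Authorship (.=original, N=cursor N): . . . . . . . 1 . 2 . .
Index 9: author = 2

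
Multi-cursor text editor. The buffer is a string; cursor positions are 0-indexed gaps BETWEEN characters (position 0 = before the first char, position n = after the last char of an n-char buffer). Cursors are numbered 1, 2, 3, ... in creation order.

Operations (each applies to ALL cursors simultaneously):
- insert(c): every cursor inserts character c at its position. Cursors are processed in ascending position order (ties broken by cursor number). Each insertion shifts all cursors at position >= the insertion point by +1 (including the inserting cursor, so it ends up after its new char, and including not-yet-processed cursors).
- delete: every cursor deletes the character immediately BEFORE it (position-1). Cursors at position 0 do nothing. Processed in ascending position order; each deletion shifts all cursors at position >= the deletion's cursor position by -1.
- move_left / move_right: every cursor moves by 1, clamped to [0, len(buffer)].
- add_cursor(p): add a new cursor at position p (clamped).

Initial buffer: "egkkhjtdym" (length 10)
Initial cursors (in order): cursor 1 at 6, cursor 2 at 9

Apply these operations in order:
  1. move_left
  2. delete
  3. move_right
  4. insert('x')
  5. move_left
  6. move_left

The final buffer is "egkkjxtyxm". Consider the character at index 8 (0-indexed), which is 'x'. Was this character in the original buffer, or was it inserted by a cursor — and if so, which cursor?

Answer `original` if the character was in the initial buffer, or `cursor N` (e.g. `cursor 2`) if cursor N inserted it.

After op 1 (move_left): buffer="egkkhjtdym" (len 10), cursors c1@5 c2@8, authorship ..........
After op 2 (delete): buffer="egkkjtym" (len 8), cursors c1@4 c2@6, authorship ........
After op 3 (move_right): buffer="egkkjtym" (len 8), cursors c1@5 c2@7, authorship ........
After op 4 (insert('x')): buffer="egkkjxtyxm" (len 10), cursors c1@6 c2@9, authorship .....1..2.
After op 5 (move_left): buffer="egkkjxtyxm" (len 10), cursors c1@5 c2@8, authorship .....1..2.
After op 6 (move_left): buffer="egkkjxtyxm" (len 10), cursors c1@4 c2@7, authorship .....1..2.
Authorship (.=original, N=cursor N): . . . . . 1 . . 2 .
Index 8: author = 2

Answer: cursor 2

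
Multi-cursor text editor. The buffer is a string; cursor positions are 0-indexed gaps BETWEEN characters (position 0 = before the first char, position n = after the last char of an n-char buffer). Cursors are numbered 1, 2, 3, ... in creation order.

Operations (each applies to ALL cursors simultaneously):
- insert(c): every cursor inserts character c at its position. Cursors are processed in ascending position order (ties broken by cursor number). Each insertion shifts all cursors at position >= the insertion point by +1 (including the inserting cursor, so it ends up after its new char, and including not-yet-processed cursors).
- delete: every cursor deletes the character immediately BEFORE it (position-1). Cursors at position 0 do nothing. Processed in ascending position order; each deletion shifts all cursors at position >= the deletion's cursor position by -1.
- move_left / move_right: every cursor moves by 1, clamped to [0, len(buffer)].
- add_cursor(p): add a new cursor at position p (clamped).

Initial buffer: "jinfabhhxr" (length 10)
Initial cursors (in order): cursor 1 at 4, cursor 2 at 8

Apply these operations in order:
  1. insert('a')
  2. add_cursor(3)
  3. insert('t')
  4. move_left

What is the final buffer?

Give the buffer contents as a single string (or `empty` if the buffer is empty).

Answer: jintfatabhhatxr

Derivation:
After op 1 (insert('a')): buffer="jinfaabhhaxr" (len 12), cursors c1@5 c2@10, authorship ....1....2..
After op 2 (add_cursor(3)): buffer="jinfaabhhaxr" (len 12), cursors c3@3 c1@5 c2@10, authorship ....1....2..
After op 3 (insert('t')): buffer="jintfatabhhatxr" (len 15), cursors c3@4 c1@7 c2@13, authorship ...3.11....22..
After op 4 (move_left): buffer="jintfatabhhatxr" (len 15), cursors c3@3 c1@6 c2@12, authorship ...3.11....22..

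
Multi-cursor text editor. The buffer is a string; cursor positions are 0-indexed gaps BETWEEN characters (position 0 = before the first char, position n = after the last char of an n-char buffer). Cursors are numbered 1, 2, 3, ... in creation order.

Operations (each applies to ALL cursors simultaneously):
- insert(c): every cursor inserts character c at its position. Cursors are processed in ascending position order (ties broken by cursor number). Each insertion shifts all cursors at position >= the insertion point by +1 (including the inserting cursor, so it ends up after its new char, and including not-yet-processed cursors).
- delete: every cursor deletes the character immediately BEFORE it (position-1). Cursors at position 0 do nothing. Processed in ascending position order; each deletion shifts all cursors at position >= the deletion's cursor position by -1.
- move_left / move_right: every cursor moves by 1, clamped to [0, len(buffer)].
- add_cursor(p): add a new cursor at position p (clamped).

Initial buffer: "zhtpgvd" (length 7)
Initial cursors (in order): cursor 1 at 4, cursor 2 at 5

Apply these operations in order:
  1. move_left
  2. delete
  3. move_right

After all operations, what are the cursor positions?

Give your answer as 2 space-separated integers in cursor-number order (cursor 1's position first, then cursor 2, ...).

After op 1 (move_left): buffer="zhtpgvd" (len 7), cursors c1@3 c2@4, authorship .......
After op 2 (delete): buffer="zhgvd" (len 5), cursors c1@2 c2@2, authorship .....
After op 3 (move_right): buffer="zhgvd" (len 5), cursors c1@3 c2@3, authorship .....

Answer: 3 3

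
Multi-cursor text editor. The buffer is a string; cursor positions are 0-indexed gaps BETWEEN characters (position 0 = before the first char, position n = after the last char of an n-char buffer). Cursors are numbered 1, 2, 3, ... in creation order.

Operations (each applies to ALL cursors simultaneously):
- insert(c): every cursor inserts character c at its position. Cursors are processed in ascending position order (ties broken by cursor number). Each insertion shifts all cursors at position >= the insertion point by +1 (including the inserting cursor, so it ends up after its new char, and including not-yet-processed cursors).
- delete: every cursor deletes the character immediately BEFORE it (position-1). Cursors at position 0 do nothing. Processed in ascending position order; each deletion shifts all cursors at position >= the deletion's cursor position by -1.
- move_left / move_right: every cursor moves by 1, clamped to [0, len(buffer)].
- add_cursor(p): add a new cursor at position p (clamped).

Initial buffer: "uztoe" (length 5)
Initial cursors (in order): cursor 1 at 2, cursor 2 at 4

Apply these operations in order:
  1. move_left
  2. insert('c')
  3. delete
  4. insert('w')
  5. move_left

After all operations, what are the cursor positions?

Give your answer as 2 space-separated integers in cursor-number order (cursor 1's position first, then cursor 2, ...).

After op 1 (move_left): buffer="uztoe" (len 5), cursors c1@1 c2@3, authorship .....
After op 2 (insert('c')): buffer="ucztcoe" (len 7), cursors c1@2 c2@5, authorship .1..2..
After op 3 (delete): buffer="uztoe" (len 5), cursors c1@1 c2@3, authorship .....
After op 4 (insert('w')): buffer="uwztwoe" (len 7), cursors c1@2 c2@5, authorship .1..2..
After op 5 (move_left): buffer="uwztwoe" (len 7), cursors c1@1 c2@4, authorship .1..2..

Answer: 1 4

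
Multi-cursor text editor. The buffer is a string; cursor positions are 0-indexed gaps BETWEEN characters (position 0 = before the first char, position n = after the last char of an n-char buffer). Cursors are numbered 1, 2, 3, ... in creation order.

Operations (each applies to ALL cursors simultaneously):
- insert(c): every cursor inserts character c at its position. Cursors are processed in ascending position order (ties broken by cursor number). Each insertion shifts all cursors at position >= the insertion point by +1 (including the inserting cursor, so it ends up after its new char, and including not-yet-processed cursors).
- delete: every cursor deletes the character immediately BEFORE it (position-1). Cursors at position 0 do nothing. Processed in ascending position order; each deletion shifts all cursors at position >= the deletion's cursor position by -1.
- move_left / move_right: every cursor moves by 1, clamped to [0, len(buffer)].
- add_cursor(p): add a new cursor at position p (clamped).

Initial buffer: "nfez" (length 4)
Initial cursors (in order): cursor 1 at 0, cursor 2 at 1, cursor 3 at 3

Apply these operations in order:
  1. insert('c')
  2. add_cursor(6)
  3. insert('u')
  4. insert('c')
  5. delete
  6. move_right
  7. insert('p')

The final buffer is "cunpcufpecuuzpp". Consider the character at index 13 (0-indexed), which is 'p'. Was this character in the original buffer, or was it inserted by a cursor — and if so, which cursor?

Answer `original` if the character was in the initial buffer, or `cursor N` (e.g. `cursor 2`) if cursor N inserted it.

Answer: cursor 3

Derivation:
After op 1 (insert('c')): buffer="cncfecz" (len 7), cursors c1@1 c2@3 c3@6, authorship 1.2..3.
After op 2 (add_cursor(6)): buffer="cncfecz" (len 7), cursors c1@1 c2@3 c3@6 c4@6, authorship 1.2..3.
After op 3 (insert('u')): buffer="cuncufecuuz" (len 11), cursors c1@2 c2@5 c3@10 c4@10, authorship 11.22..334.
After op 4 (insert('c')): buffer="cucncucfecuuccz" (len 15), cursors c1@3 c2@7 c3@14 c4@14, authorship 111.222..33434.
After op 5 (delete): buffer="cuncufecuuz" (len 11), cursors c1@2 c2@5 c3@10 c4@10, authorship 11.22..334.
After op 6 (move_right): buffer="cuncufecuuz" (len 11), cursors c1@3 c2@6 c3@11 c4@11, authorship 11.22..334.
After op 7 (insert('p')): buffer="cunpcufpecuuzpp" (len 15), cursors c1@4 c2@8 c3@15 c4@15, authorship 11.122.2.334.34
Authorship (.=original, N=cursor N): 1 1 . 1 2 2 . 2 . 3 3 4 . 3 4
Index 13: author = 3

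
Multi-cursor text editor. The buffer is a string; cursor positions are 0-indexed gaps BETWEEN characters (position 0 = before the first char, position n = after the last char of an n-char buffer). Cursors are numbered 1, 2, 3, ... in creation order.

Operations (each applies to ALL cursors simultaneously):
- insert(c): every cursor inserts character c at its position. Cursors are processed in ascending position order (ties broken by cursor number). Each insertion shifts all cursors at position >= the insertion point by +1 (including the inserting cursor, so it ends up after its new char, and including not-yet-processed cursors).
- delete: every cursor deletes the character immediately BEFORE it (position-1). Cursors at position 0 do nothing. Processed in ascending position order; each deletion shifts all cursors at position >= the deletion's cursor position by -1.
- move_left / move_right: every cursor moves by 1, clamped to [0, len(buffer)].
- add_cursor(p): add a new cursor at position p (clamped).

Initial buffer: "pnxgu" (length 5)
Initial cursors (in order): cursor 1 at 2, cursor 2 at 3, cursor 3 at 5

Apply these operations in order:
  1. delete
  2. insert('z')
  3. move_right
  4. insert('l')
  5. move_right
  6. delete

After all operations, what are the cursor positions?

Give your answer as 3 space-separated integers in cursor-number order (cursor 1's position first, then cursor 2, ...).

Answer: 5 5 5

Derivation:
After op 1 (delete): buffer="pg" (len 2), cursors c1@1 c2@1 c3@2, authorship ..
After op 2 (insert('z')): buffer="pzzgz" (len 5), cursors c1@3 c2@3 c3@5, authorship .12.3
After op 3 (move_right): buffer="pzzgz" (len 5), cursors c1@4 c2@4 c3@5, authorship .12.3
After op 4 (insert('l')): buffer="pzzgllzl" (len 8), cursors c1@6 c2@6 c3@8, authorship .12.1233
After op 5 (move_right): buffer="pzzgllzl" (len 8), cursors c1@7 c2@7 c3@8, authorship .12.1233
After op 6 (delete): buffer="pzzgl" (len 5), cursors c1@5 c2@5 c3@5, authorship .12.1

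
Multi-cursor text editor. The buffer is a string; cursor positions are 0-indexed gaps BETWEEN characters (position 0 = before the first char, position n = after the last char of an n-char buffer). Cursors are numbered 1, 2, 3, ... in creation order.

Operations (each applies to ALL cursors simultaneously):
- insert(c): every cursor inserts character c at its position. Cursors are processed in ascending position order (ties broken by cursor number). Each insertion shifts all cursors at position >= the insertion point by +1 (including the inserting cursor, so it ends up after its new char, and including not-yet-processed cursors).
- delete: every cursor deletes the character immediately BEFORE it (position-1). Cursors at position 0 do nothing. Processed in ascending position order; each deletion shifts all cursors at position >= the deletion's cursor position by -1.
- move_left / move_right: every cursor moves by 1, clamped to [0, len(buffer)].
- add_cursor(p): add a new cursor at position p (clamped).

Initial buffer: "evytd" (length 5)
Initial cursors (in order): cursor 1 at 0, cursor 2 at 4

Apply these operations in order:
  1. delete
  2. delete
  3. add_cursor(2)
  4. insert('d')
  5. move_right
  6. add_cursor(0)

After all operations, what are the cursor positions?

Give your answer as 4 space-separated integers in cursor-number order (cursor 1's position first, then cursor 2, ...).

Answer: 2 6 6 0

Derivation:
After op 1 (delete): buffer="evyd" (len 4), cursors c1@0 c2@3, authorship ....
After op 2 (delete): buffer="evd" (len 3), cursors c1@0 c2@2, authorship ...
After op 3 (add_cursor(2)): buffer="evd" (len 3), cursors c1@0 c2@2 c3@2, authorship ...
After op 4 (insert('d')): buffer="devddd" (len 6), cursors c1@1 c2@5 c3@5, authorship 1..23.
After op 5 (move_right): buffer="devddd" (len 6), cursors c1@2 c2@6 c3@6, authorship 1..23.
After op 6 (add_cursor(0)): buffer="devddd" (len 6), cursors c4@0 c1@2 c2@6 c3@6, authorship 1..23.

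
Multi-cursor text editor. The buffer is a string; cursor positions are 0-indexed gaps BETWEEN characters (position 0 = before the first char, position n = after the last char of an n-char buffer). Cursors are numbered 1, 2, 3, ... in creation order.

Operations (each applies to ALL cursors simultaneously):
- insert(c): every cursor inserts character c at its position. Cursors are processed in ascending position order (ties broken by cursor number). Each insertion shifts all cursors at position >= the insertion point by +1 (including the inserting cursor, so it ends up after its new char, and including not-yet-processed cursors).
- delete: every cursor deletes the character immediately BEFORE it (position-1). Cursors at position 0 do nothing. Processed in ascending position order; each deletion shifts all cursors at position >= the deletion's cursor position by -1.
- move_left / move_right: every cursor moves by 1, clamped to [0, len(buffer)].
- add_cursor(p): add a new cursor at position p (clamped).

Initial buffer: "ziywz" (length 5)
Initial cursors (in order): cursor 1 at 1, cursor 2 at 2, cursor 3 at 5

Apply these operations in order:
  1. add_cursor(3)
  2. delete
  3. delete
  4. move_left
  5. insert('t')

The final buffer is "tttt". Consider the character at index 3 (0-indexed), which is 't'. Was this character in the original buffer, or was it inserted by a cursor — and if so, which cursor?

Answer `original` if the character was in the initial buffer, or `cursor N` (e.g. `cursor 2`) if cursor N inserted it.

Answer: cursor 4

Derivation:
After op 1 (add_cursor(3)): buffer="ziywz" (len 5), cursors c1@1 c2@2 c4@3 c3@5, authorship .....
After op 2 (delete): buffer="w" (len 1), cursors c1@0 c2@0 c4@0 c3@1, authorship .
After op 3 (delete): buffer="" (len 0), cursors c1@0 c2@0 c3@0 c4@0, authorship 
After op 4 (move_left): buffer="" (len 0), cursors c1@0 c2@0 c3@0 c4@0, authorship 
After op 5 (insert('t')): buffer="tttt" (len 4), cursors c1@4 c2@4 c3@4 c4@4, authorship 1234
Authorship (.=original, N=cursor N): 1 2 3 4
Index 3: author = 4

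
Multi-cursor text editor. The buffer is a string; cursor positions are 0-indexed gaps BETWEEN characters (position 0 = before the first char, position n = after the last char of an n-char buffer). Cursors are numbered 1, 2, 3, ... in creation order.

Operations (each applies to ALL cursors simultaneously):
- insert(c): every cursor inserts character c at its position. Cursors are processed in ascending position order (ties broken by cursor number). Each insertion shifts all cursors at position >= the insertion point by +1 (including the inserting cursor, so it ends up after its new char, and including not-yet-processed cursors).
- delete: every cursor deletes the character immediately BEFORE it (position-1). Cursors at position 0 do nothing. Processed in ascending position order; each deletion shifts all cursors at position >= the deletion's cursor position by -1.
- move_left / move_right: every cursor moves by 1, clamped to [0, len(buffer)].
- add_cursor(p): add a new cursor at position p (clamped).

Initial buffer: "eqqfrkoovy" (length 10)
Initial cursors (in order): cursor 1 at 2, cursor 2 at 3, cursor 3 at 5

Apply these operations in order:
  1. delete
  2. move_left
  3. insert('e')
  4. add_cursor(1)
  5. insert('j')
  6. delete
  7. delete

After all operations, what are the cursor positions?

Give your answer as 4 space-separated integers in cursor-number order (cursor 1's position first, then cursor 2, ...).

After op 1 (delete): buffer="efkoovy" (len 7), cursors c1@1 c2@1 c3@2, authorship .......
After op 2 (move_left): buffer="efkoovy" (len 7), cursors c1@0 c2@0 c3@1, authorship .......
After op 3 (insert('e')): buffer="eeeefkoovy" (len 10), cursors c1@2 c2@2 c3@4, authorship 12.3......
After op 4 (add_cursor(1)): buffer="eeeefkoovy" (len 10), cursors c4@1 c1@2 c2@2 c3@4, authorship 12.3......
After op 5 (insert('j')): buffer="ejejjeejfkoovy" (len 14), cursors c4@2 c1@5 c2@5 c3@8, authorship 14212.33......
After op 6 (delete): buffer="eeeefkoovy" (len 10), cursors c4@1 c1@2 c2@2 c3@4, authorship 12.3......
After op 7 (delete): buffer="efkoovy" (len 7), cursors c1@0 c2@0 c4@0 c3@1, authorship .......

Answer: 0 0 1 0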